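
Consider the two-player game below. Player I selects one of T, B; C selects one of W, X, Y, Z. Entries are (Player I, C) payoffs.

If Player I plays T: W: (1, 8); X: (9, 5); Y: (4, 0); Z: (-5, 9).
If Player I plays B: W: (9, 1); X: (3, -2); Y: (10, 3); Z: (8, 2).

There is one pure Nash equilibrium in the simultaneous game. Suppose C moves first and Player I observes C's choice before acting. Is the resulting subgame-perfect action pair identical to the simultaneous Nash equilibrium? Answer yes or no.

no

Backward induction with C moving first.
- W: Player I compares 1, 9 and picks B; C would get 1.
- X: Player I compares 9, 3 and picks T; C would get 5.
- Y: Player I compares 4, 10 and picks B; C would get 3.
- Z: Player I compares -5, 8 and picks B; C would get 2.
C's induced payoffs are 1, 5, 3, 2, so C commits to X. Subgame-perfect outcome: (T, X) with payoffs (9, 5).
Under simultaneous play:
Player I's best replies: W→B; X→T; Y→B; Z→B.
C's best replies: T→Z; B→Y.
Only (B, Y) has each player best-responding; Nash payoffs (10, 3).
Sequential outcome (T, X) differs from the Nash profile (B, Y).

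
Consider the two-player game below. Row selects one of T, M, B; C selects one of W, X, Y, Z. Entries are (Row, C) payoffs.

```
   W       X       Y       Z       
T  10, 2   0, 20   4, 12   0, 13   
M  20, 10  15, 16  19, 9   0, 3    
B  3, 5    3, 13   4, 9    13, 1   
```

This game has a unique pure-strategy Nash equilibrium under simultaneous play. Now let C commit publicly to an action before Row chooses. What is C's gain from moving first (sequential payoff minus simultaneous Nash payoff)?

Work backward from Row's decision.
- W: Row compares 10, 20, 3 and picks M; C would get 10.
- X: Row compares 0, 15, 3 and picks M; C would get 16.
- Y: Row compares 4, 19, 4 and picks M; C would get 9.
- Z: Row compares 0, 0, 13 and picks B; C would get 1.
Maximizing over 10, 16, 9, 1, C chooses X. Subgame-perfect outcome: (M, X) with payoffs (15, 16).
Under simultaneous play:
Row's best replies: W→M; X→M; Y→M; Z→B.
C's best replies: T→X; M→X; B→X.
Only (M, X) has each player best-responding; Nash payoffs (15, 16).
C's commitment gain: 16 − 16 = 0.

0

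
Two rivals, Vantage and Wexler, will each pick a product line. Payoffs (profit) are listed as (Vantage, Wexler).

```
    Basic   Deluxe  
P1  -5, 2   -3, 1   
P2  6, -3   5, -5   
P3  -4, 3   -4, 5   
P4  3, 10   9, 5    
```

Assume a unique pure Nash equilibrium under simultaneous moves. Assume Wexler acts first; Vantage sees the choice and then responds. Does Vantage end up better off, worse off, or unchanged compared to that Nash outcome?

better off

Work backward from Vantage's decision.
- Basic → Vantage plays P2 (best of -5, 6, -4, 3); Wexler gets -3.
- Deluxe → Vantage plays P4 (best of -3, 5, -4, 9); Wexler gets 5.
Maximizing over -3, 5, Wexler chooses Deluxe. Subgame-perfect outcome: (P4, Deluxe) with payoffs (9, 5).
Under simultaneous play:
Vantage's best replies: Basic→P2; Deluxe→P4.
Wexler's best replies: P1→Basic; P2→Basic; P3→Deluxe; P4→Basic.
Only (P2, Basic) has each player best-responding; Nash payoffs (6, -3).
Vantage earns 9 sequentially versus 6 at the Nash outcome: better off.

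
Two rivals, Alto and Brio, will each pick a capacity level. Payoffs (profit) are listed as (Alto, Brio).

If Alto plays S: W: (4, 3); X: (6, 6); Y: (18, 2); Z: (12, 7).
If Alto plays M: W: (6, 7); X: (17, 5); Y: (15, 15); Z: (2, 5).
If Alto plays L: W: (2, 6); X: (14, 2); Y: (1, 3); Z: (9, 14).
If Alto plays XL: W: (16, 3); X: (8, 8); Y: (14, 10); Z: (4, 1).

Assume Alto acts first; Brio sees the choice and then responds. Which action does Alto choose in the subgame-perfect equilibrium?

Solve by backward induction (Alto leads).
- S → Brio plays Z (best of 3, 6, 2, 7); Alto gets 12.
- M → Brio plays Y (best of 7, 5, 15, 5); Alto gets 15.
- L → Brio plays Z (best of 6, 2, 3, 14); Alto gets 9.
- XL → Brio plays Y (best of 3, 8, 10, 1); Alto gets 14.
Alto's induced payoffs are 12, 15, 9, 14, so Alto commits to M. Subgame-perfect outcome: (M, Y) with payoffs (15, 15).

M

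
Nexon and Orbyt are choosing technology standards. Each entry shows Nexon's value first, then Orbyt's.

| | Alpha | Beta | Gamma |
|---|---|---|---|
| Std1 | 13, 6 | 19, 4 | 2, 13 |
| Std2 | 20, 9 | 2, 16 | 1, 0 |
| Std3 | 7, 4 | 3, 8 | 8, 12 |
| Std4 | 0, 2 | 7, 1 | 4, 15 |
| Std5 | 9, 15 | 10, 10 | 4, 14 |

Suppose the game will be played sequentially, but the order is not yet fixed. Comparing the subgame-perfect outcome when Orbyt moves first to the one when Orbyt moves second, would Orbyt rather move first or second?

If Nexon leads: Orbyt's best replies are Std1→Gamma, Std2→Beta, Std3→Gamma, Std4→Gamma, Std5→Alpha; Nexon's induced payoffs 2, 2, 8, 4, 9; outcome (Std5, Alpha), payoffs (9, 15).
If Orbyt leads: Nexon's best replies are Alpha→Std2, Beta→Std1, Gamma→Std3; Orbyt's induced payoffs 9, 4, 12; outcome (Std3, Gamma), payoffs (8, 12).
Orbyt gets 12 moving first and 15 moving second, so Orbyt prefers to move second.

second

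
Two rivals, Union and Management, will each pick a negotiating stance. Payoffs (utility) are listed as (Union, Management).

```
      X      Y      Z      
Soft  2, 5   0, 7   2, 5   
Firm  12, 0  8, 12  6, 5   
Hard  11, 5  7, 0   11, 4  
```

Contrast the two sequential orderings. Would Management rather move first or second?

If Union leads: Management's best replies are Soft→Y, Firm→Y, Hard→X; Union's induced payoffs 0, 8, 11; outcome (Hard, X), payoffs (11, 5).
If Management leads: Union's best replies are X→Firm, Y→Firm, Z→Hard; Management's induced payoffs 0, 12, 4; outcome (Firm, Y), payoffs (8, 12).
Management gets 12 moving first and 5 moving second, so Management prefers to move first.

first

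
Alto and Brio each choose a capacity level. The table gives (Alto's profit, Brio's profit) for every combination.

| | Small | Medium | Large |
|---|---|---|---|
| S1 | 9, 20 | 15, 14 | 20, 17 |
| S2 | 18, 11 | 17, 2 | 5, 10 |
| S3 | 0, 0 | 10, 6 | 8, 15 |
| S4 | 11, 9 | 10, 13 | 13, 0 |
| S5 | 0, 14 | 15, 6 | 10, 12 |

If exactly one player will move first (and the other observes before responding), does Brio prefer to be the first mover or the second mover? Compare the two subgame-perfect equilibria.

first

If Alto leads: Brio's best replies are S1→Small, S2→Small, S3→Large, S4→Medium, S5→Small; Alto's induced payoffs 9, 18, 8, 10, 0; outcome (S2, Small), payoffs (18, 11).
If Brio leads: Alto's best replies are Small→S2, Medium→S2, Large→S1; Brio's induced payoffs 11, 2, 17; outcome (S1, Large), payoffs (20, 17).
Brio gets 17 moving first and 11 moving second, so Brio prefers to move first.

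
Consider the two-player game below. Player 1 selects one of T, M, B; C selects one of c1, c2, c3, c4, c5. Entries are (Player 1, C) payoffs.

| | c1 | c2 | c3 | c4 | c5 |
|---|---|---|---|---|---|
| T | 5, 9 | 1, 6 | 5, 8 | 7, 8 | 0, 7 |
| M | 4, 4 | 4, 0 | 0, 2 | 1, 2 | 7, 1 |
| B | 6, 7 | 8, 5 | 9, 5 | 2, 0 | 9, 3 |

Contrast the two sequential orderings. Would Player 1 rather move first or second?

If Player 1 leads: C's best replies are T→c1, M→c1, B→c1; Player 1's induced payoffs 5, 4, 6; outcome (B, c1), payoffs (6, 7).
If C leads: Player 1's best replies are c1→B, c2→B, c3→B, c4→T, c5→B; C's induced payoffs 7, 5, 5, 8, 3; outcome (T, c4), payoffs (7, 8).
Player 1 gets 6 moving first and 7 moving second, so Player 1 prefers to move second.

second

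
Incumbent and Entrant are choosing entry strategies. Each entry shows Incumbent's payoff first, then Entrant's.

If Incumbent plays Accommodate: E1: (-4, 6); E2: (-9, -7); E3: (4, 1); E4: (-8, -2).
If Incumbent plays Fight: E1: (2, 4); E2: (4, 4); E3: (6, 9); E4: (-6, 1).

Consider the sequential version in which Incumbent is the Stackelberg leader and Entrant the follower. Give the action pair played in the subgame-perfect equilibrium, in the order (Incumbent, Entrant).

(Fight, E3)

Entrant best-responds to each possible Incumbent move:
- Accommodate: BR = E1, leader payoff -4.
- Fight: BR = E3, leader payoff 6.
Incumbent's induced payoffs are -4, 6, so Incumbent commits to Fight. Subgame-perfect outcome: (Fight, E3) with payoffs (6, 9).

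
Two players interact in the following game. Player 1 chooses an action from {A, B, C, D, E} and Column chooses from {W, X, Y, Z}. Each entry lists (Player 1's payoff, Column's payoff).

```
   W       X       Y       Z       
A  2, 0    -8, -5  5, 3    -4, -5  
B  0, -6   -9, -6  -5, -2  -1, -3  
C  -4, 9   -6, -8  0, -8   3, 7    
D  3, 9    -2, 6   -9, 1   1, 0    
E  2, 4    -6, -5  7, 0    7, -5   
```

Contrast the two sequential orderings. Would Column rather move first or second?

If Player 1 leads: Column's best replies are A→Y, B→Y, C→W, D→W, E→W; Player 1's induced payoffs 5, -5, -4, 3, 2; outcome (A, Y), payoffs (5, 3).
If Column leads: Player 1's best replies are W→D, X→D, Y→E, Z→E; Column's induced payoffs 9, 6, 0, -5; outcome (D, W), payoffs (3, 9).
Column gets 9 moving first and 3 moving second, so Column prefers to move first.

first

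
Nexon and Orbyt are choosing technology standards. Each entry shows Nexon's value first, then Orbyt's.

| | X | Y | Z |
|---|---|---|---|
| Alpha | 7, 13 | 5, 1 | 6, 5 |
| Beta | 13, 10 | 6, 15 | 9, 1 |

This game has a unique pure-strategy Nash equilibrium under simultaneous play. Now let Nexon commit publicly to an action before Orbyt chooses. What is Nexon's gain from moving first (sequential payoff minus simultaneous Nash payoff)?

Solve by backward induction (Nexon leads).
- Alpha → Orbyt plays X (best of 13, 1, 5); Nexon gets 7.
- Beta → Orbyt plays Y (best of 10, 15, 1); Nexon gets 6.
Maximizing over 7, 6, Nexon chooses Alpha. Subgame-perfect outcome: (Alpha, X) with payoffs (7, 13).
Now find the simultaneous Nash equilibrium.
Nexon's best replies: X→Beta; Y→Beta; Z→Beta.
Orbyt's best replies: Alpha→X; Beta→Y.
Only (Beta, Y) has each player best-responding; Nash payoffs (6, 15).
Nexon's commitment gain: 7 − 6 = 1.

1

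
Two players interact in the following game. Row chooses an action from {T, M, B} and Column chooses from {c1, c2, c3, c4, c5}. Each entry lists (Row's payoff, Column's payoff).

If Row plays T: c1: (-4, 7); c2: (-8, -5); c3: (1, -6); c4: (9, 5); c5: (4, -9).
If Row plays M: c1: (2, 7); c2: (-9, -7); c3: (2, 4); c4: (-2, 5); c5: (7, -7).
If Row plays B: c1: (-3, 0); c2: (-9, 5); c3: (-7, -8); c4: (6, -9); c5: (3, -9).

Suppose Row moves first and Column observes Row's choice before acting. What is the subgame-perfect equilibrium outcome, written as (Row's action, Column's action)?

Work backward from Column's decision.
- T: Column compares 7, -5, -6, 5, -9 and picks c1; Row would get -4.
- M: Column compares 7, -7, 4, 5, -7 and picks c1; Row would get 2.
- B: Column compares 0, 5, -8, -9, -9 and picks c2; Row would get -9.
Among -4, 2, -9, the best is 2 at M. Subgame-perfect outcome: (M, c1) with payoffs (2, 7).

(M, c1)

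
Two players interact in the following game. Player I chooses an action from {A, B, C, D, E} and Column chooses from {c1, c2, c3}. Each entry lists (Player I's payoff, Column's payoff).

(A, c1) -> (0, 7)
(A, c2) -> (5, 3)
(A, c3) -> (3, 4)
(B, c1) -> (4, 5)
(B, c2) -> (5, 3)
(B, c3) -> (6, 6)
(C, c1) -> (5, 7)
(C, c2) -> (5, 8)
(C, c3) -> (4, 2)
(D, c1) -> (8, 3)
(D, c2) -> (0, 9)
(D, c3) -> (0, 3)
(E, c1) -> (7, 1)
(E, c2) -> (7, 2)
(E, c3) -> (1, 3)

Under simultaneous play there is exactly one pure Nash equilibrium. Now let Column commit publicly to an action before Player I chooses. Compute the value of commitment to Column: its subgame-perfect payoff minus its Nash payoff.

Solve by backward induction (Column leads).
- c1 → Player I plays D (best of 0, 4, 5, 8, 7); Column gets 3.
- c2 → Player I plays E (best of 5, 5, 5, 0, 7); Column gets 2.
- c3 → Player I plays B (best of 3, 6, 4, 0, 1); Column gets 6.
Column's induced payoffs are 3, 2, 6, so Column commits to c3. Subgame-perfect outcome: (B, c3) with payoffs (6, 6).
For the simultaneous game, intersect best replies.
Player I's best replies: c1→D; c2→E; c3→B.
Column's best replies: A→c1; B→c3; C→c2; D→c2; E→c3.
The unique mutual best reply is (B, c3), giving (6, 6).
Column's commitment gain: 6 − 6 = 0.

0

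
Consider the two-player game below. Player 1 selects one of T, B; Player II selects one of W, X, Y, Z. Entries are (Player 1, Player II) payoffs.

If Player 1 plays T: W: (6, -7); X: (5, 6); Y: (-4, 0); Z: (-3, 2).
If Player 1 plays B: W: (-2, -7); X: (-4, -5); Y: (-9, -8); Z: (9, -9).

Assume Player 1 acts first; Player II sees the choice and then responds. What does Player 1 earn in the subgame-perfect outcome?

Solve by backward induction (Player 1 leads).
- T: BR = X, leader payoff 5.
- B: BR = X, leader payoff -4.
Among 5, -4, the best is 5 at T. Subgame-perfect outcome: (T, X) with payoffs (5, 6).

5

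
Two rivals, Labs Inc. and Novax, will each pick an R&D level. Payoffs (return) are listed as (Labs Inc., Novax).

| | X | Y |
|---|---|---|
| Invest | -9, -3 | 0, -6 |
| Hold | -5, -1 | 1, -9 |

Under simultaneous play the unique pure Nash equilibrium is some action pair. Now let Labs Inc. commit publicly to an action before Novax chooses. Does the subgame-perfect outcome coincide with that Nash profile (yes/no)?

yes

Novax best-responds to each possible Labs Inc. move:
- Invest: Novax compares -3, -6 and picks X; Labs Inc. would get -9.
- Hold: Novax compares -1, -9 and picks X; Labs Inc. would get -5.
Maximizing over -9, -5, Labs Inc. chooses Hold. Subgame-perfect outcome: (Hold, X) with payoffs (-5, -1).
For the simultaneous game, intersect best replies.
Labs Inc.'s best replies: X→Hold; Y→Hold.
Novax's best replies: Invest→X; Hold→X.
The unique mutual best reply is (Hold, X), giving (-5, -1).
Sequential outcome (Hold, X) coincides with the Nash profile (Hold, X).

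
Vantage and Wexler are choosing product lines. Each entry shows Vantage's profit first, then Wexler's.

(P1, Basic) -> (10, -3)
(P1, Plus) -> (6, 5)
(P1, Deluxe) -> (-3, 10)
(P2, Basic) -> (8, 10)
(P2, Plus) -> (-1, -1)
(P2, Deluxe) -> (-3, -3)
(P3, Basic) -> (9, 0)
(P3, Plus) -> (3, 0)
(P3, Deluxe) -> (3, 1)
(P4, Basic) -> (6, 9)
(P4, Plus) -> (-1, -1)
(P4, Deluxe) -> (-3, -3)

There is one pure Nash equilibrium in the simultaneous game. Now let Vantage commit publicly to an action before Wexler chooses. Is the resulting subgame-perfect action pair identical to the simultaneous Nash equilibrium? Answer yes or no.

no

Backward induction with Vantage moving first.
- P1: BR = Deluxe, leader payoff -3.
- P2: BR = Basic, leader payoff 8.
- P3: BR = Deluxe, leader payoff 3.
- P4: BR = Basic, leader payoff 6.
Vantage's induced payoffs are -3, 8, 3, 6, so Vantage commits to P2. Subgame-perfect outcome: (P2, Basic) with payoffs (8, 10).
For the simultaneous game, intersect best replies.
Vantage's best replies: Basic→P1; Plus→P1; Deluxe→P3.
Wexler's best replies: P1→Deluxe; P2→Basic; P3→Deluxe; P4→Basic.
The unique mutual best reply is (P3, Deluxe), giving (3, 1).
Sequential outcome (P2, Basic) differs from the Nash profile (P3, Deluxe).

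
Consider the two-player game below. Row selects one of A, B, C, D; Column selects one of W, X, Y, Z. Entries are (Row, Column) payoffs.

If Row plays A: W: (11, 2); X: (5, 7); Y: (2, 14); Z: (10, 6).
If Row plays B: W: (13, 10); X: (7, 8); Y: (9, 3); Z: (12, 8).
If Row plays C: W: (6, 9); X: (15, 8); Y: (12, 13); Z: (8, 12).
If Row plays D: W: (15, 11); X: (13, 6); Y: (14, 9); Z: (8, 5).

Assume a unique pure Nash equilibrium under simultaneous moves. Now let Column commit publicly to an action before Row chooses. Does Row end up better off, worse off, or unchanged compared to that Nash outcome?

unchanged

Backward induction with Column moving first.
- W: BR = D, leader payoff 11.
- X: BR = C, leader payoff 8.
- Y: BR = D, leader payoff 9.
- Z: BR = B, leader payoff 8.
Maximizing over 11, 8, 9, 8, Column chooses W. Subgame-perfect outcome: (D, W) with payoffs (15, 11).
For the simultaneous game, intersect best replies.
Row's best replies: W→D; X→C; Y→D; Z→B.
Column's best replies: A→Y; B→W; C→Y; D→W.
The unique mutual best reply is (D, W), giving (15, 11).
Row earns 15 sequentially versus 15 at the Nash outcome: unchanged.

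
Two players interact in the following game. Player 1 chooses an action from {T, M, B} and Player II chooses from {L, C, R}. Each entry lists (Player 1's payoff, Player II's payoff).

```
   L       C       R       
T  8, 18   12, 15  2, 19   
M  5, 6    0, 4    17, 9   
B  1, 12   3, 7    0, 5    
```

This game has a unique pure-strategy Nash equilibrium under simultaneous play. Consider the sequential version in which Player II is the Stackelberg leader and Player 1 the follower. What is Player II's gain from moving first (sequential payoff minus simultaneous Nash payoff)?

Solve by backward induction (Player II leads).
- L → Player 1 plays T (best of 8, 5, 1); Player II gets 18.
- C → Player 1 plays T (best of 12, 0, 3); Player II gets 15.
- R → Player 1 plays M (best of 2, 17, 0); Player II gets 9.
Maximizing over 18, 15, 9, Player II chooses L. Subgame-perfect outcome: (T, L) with payoffs (8, 18).
Under simultaneous play:
Player 1's best replies: L→T; C→T; R→M.
Player II's best replies: T→R; M→R; B→L.
Only (M, R) has each player best-responding; Nash payoffs (17, 9).
Player II's commitment gain: 18 − 9 = 9.

9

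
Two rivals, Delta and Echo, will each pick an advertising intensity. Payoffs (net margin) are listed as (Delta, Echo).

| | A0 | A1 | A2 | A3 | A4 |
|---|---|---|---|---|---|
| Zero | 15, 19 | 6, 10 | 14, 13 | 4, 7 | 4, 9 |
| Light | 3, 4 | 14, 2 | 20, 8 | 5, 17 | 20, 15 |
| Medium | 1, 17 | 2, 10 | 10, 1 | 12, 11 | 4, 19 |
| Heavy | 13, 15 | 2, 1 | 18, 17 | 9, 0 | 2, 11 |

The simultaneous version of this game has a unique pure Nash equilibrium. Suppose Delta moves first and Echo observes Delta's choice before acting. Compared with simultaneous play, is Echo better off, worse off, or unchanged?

Echo best-responds to each possible Delta move:
- Zero → Echo plays A0 (best of 19, 10, 13, 7, 9); Delta gets 15.
- Light → Echo plays A3 (best of 4, 2, 8, 17, 15); Delta gets 5.
- Medium → Echo plays A4 (best of 17, 10, 1, 11, 19); Delta gets 4.
- Heavy → Echo plays A2 (best of 15, 1, 17, 0, 11); Delta gets 18.
Among 15, 5, 4, 18, the best is 18 at Heavy. Subgame-perfect outcome: (Heavy, A2) with payoffs (18, 17).
Now find the simultaneous Nash equilibrium.
Delta's best replies: A0→Zero; A1→Light; A2→Light; A3→Medium; A4→Light.
Echo's best replies: Zero→A0; Light→A3; Medium→A4; Heavy→A2.
The unique mutual best reply is (Zero, A0), giving (15, 19).
Echo earns 17 sequentially versus 19 at the Nash outcome: worse off.

worse off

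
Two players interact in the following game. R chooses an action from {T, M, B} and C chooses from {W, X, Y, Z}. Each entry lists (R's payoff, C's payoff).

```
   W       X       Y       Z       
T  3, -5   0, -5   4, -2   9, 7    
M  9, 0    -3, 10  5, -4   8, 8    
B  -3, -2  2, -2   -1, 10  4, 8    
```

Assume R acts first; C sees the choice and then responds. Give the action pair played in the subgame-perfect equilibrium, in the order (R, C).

C best-responds to each possible R move:
- T → C plays Z (best of -5, -5, -2, 7); R gets 9.
- M → C plays X (best of 0, 10, -4, 8); R gets -3.
- B → C plays Y (best of -2, -2, 10, 8); R gets -1.
Maximizing over 9, -3, -1, R chooses T. Subgame-perfect outcome: (T, Z) with payoffs (9, 7).

(T, Z)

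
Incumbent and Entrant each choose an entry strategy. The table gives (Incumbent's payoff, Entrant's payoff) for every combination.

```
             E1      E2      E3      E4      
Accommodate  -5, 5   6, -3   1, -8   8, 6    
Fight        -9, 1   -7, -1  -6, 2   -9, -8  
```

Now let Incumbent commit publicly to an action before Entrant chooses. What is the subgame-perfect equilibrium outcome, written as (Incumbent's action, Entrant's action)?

Entrant best-responds to each possible Incumbent move:
- Accommodate: BR = E4, leader payoff 8.
- Fight: BR = E3, leader payoff -6.
Among 8, -6, the best is 8 at Accommodate. Subgame-perfect outcome: (Accommodate, E4) with payoffs (8, 6).

(Accommodate, E4)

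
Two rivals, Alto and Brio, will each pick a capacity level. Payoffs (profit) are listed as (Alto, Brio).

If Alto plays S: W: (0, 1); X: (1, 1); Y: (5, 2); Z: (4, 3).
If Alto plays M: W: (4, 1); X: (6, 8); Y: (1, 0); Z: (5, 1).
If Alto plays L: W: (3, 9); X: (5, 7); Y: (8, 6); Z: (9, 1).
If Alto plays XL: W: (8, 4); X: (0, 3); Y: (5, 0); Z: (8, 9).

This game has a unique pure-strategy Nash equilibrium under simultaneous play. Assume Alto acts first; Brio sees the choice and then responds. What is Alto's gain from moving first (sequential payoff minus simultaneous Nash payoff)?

Backward induction with Alto moving first.
- S: BR = Z, leader payoff 4.
- M: BR = X, leader payoff 6.
- L: BR = W, leader payoff 3.
- XL: BR = Z, leader payoff 8.
Maximizing over 4, 6, 3, 8, Alto chooses XL. Subgame-perfect outcome: (XL, Z) with payoffs (8, 9).
Now find the simultaneous Nash equilibrium.
Alto's best replies: W→XL; X→M; Y→L; Z→L.
Brio's best replies: S→Z; M→X; L→W; XL→Z.
The unique mutual best reply is (M, X), giving (6, 8).
Alto's commitment gain: 8 − 6 = 2.

2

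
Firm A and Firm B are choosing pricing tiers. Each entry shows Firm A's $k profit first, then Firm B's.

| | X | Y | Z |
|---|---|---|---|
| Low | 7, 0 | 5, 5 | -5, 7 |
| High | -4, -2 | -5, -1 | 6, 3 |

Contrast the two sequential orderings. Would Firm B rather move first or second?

first

If Firm A leads: Firm B's best replies are Low→Z, High→Z; Firm A's induced payoffs -5, 6; outcome (High, Z), payoffs (6, 3).
If Firm B leads: Firm A's best replies are X→Low, Y→Low, Z→High; Firm B's induced payoffs 0, 5, 3; outcome (Low, Y), payoffs (5, 5).
Firm B gets 5 moving first and 3 moving second, so Firm B prefers to move first.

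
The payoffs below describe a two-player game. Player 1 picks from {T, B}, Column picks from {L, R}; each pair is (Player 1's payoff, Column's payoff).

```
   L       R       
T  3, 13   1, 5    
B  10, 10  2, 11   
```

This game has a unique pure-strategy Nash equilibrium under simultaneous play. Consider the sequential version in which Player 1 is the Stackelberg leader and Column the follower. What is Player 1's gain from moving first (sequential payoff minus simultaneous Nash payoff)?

1

Solve by backward induction (Player 1 leads).
- T → Column plays L (best of 13, 5); Player 1 gets 3.
- B → Column plays R (best of 10, 11); Player 1 gets 2.
Maximizing over 3, 2, Player 1 chooses T. Subgame-perfect outcome: (T, L) with payoffs (3, 13).
Under simultaneous play:
Player 1's best replies: L→B; R→B.
Column's best replies: T→L; B→R.
The unique mutual best reply is (B, R), giving (2, 11).
Player 1's commitment gain: 3 − 2 = 1.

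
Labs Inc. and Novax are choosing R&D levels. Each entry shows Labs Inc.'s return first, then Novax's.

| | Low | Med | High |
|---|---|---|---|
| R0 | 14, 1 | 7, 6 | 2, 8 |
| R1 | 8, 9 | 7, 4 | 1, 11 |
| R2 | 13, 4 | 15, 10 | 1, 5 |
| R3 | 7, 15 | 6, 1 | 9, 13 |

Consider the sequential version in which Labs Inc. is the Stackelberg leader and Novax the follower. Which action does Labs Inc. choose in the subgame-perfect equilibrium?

Work backward from Novax's decision.
- R0: Novax compares 1, 6, 8 and picks High; Labs Inc. would get 2.
- R1: Novax compares 9, 4, 11 and picks High; Labs Inc. would get 1.
- R2: Novax compares 4, 10, 5 and picks Med; Labs Inc. would get 15.
- R3: Novax compares 15, 1, 13 and picks Low; Labs Inc. would get 7.
Labs Inc.'s induced payoffs are 2, 1, 15, 7, so Labs Inc. commits to R2. Subgame-perfect outcome: (R2, Med) with payoffs (15, 10).

R2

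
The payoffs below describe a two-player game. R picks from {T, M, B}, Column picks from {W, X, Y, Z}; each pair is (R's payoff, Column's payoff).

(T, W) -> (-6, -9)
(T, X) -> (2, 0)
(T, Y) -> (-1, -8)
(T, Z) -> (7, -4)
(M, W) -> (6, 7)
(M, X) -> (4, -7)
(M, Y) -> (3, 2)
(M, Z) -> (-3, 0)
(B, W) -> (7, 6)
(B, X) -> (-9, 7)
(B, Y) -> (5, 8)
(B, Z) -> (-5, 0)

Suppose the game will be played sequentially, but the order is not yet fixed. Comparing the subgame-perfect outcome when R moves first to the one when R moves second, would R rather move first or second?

first

If R leads: Column's best replies are T→X, M→W, B→Y; R's induced payoffs 2, 6, 5; outcome (M, W), payoffs (6, 7).
If Column leads: R's best replies are W→B, X→M, Y→B, Z→T; Column's induced payoffs 6, -7, 8, -4; outcome (B, Y), payoffs (5, 8).
R gets 6 moving first and 5 moving second, so R prefers to move first.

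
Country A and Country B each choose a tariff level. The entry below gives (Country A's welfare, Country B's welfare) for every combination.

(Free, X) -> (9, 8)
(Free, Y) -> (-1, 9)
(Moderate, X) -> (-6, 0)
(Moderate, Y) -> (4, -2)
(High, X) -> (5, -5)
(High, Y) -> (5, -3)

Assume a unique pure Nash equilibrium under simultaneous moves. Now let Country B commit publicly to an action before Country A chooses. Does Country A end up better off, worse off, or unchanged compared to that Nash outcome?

Backward induction with Country B moving first.
- X: Country A compares 9, -6, 5 and picks Free; Country B would get 8.
- Y: Country A compares -1, 4, 5 and picks High; Country B would get -3.
Maximizing over 8, -3, Country B chooses X. Subgame-perfect outcome: (Free, X) with payoffs (9, 8).
Now find the simultaneous Nash equilibrium.
Country A's best replies: X→Free; Y→High.
Country B's best replies: Free→Y; Moderate→X; High→Y.
Only (High, Y) has each player best-responding; Nash payoffs (5, -3).
Country A earns 9 sequentially versus 5 at the Nash outcome: better off.

better off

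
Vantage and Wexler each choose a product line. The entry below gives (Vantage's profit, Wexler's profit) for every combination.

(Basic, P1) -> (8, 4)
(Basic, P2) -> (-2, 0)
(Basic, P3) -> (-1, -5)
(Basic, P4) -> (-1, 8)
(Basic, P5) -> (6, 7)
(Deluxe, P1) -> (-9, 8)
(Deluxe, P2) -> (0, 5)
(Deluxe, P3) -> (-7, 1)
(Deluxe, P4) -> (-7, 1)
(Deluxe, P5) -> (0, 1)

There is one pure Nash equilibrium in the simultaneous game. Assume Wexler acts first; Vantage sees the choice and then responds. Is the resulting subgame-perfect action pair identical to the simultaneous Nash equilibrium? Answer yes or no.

yes

Vantage best-responds to each possible Wexler move:
- P1 → Vantage plays Basic (best of 8, -9); Wexler gets 4.
- P2 → Vantage plays Deluxe (best of -2, 0); Wexler gets 5.
- P3 → Vantage plays Basic (best of -1, -7); Wexler gets -5.
- P4 → Vantage plays Basic (best of -1, -7); Wexler gets 8.
- P5 → Vantage plays Basic (best of 6, 0); Wexler gets 7.
Among 4, 5, -5, 8, 7, the best is 8 at P4. Subgame-perfect outcome: (Basic, P4) with payoffs (-1, 8).
For the simultaneous game, intersect best replies.
Vantage's best replies: P1→Basic; P2→Deluxe; P3→Basic; P4→Basic; P5→Basic.
Wexler's best replies: Basic→P4; Deluxe→P1.
The unique mutual best reply is (Basic, P4), giving (-1, 8).
Sequential outcome (Basic, P4) coincides with the Nash profile (Basic, P4).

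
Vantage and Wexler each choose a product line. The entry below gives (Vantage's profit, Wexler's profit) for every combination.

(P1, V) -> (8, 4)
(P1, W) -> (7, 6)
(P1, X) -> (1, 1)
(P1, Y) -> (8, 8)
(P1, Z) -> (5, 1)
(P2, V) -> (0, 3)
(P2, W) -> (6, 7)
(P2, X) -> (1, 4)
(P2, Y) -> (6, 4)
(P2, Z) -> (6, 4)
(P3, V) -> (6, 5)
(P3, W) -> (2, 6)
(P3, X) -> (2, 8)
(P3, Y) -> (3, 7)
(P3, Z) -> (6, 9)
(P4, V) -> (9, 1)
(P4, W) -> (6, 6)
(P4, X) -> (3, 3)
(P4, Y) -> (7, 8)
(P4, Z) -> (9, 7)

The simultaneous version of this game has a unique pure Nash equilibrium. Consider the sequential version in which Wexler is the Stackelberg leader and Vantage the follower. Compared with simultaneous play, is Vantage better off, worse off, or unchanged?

Vantage best-responds to each possible Wexler move:
- V: Vantage compares 8, 0, 6, 9 and picks P4; Wexler would get 1.
- W: Vantage compares 7, 6, 2, 6 and picks P1; Wexler would get 6.
- X: Vantage compares 1, 1, 2, 3 and picks P4; Wexler would get 3.
- Y: Vantage compares 8, 6, 3, 7 and picks P1; Wexler would get 8.
- Z: Vantage compares 5, 6, 6, 9 and picks P4; Wexler would get 7.
Wexler's induced payoffs are 1, 6, 3, 8, 7, so Wexler commits to Y. Subgame-perfect outcome: (P1, Y) with payoffs (8, 8).
For the simultaneous game, intersect best replies.
Vantage's best replies: V→P4; W→P1; X→P4; Y→P1; Z→P4.
Wexler's best replies: P1→Y; P2→W; P3→Z; P4→Y.
The unique mutual best reply is (P1, Y), giving (8, 8).
Vantage earns 8 sequentially versus 8 at the Nash outcome: unchanged.

unchanged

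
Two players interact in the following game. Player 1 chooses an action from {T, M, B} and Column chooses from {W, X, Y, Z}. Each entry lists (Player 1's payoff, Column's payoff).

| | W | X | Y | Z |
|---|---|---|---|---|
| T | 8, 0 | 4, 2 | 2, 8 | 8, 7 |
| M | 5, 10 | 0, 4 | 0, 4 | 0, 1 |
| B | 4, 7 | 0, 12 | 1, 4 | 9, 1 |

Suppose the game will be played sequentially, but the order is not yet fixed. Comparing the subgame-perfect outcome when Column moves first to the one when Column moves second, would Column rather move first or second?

If Player 1 leads: Column's best replies are T→Y, M→W, B→X; Player 1's induced payoffs 2, 5, 0; outcome (M, W), payoffs (5, 10).
If Column leads: Player 1's best replies are W→T, X→T, Y→T, Z→B; Column's induced payoffs 0, 2, 8, 1; outcome (T, Y), payoffs (2, 8).
Column gets 8 moving first and 10 moving second, so Column prefers to move second.

second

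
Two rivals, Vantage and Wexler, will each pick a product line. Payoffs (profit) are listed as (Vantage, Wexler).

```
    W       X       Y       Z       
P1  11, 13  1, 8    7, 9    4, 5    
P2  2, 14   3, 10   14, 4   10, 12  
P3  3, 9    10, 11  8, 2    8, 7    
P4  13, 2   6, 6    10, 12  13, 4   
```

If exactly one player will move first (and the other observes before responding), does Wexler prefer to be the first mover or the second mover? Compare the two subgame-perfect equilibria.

If Vantage leads: Wexler's best replies are P1→W, P2→W, P3→X, P4→Y; Vantage's induced payoffs 11, 2, 10, 10; outcome (P1, W), payoffs (11, 13).
If Wexler leads: Vantage's best replies are W→P4, X→P3, Y→P2, Z→P4; Wexler's induced payoffs 2, 11, 4, 4; outcome (P3, X), payoffs (10, 11).
Wexler gets 11 moving first and 13 moving second, so Wexler prefers to move second.

second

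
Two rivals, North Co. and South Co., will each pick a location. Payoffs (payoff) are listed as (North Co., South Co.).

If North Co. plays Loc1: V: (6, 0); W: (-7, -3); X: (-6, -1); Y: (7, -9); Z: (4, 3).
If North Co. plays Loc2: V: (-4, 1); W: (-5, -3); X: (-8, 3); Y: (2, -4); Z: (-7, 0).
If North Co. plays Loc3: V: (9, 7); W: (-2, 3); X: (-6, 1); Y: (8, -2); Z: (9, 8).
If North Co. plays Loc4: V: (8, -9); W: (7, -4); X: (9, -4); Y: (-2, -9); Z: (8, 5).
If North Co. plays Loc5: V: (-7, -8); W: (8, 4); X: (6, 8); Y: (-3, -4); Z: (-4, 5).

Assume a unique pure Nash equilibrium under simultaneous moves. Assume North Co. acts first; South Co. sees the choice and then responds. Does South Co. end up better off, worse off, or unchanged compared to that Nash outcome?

unchanged

South Co. best-responds to each possible North Co. move:
- Loc1 → South Co. plays Z (best of 0, -3, -1, -9, 3); North Co. gets 4.
- Loc2 → South Co. plays X (best of 1, -3, 3, -4, 0); North Co. gets -8.
- Loc3 → South Co. plays Z (best of 7, 3, 1, -2, 8); North Co. gets 9.
- Loc4 → South Co. plays Z (best of -9, -4, -4, -9, 5); North Co. gets 8.
- Loc5 → South Co. plays X (best of -8, 4, 8, -4, 5); North Co. gets 6.
Maximizing over 4, -8, 9, 8, 6, North Co. chooses Loc3. Subgame-perfect outcome: (Loc3, Z) with payoffs (9, 8).
Now find the simultaneous Nash equilibrium.
North Co.'s best replies: V→Loc3; W→Loc5; X→Loc4; Y→Loc3; Z→Loc3.
South Co.'s best replies: Loc1→Z; Loc2→X; Loc3→Z; Loc4→Z; Loc5→X.
The unique mutual best reply is (Loc3, Z), giving (9, 8).
South Co. earns 8 sequentially versus 8 at the Nash outcome: unchanged.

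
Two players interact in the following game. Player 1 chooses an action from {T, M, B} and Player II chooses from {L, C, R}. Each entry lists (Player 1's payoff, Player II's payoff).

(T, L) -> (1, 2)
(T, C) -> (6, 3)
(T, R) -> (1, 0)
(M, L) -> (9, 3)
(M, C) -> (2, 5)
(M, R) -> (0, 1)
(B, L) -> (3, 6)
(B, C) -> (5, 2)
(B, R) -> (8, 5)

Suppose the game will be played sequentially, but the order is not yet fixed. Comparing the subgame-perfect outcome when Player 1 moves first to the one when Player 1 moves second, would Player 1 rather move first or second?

second

If Player 1 leads: Player II's best replies are T→C, M→C, B→L; Player 1's induced payoffs 6, 2, 3; outcome (T, C), payoffs (6, 3).
If Player II leads: Player 1's best replies are L→M, C→T, R→B; Player II's induced payoffs 3, 3, 5; outcome (B, R), payoffs (8, 5).
Player 1 gets 6 moving first and 8 moving second, so Player 1 prefers to move second.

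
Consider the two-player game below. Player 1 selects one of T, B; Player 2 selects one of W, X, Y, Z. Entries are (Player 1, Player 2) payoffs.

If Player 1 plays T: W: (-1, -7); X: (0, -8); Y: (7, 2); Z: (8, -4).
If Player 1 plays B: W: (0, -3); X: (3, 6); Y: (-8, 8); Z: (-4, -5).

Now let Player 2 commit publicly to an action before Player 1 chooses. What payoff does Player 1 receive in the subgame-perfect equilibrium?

Solve by backward induction (Player 2 leads).
- W: Player 1 compares -1, 0 and picks B; Player 2 would get -3.
- X: Player 1 compares 0, 3 and picks B; Player 2 would get 6.
- Y: Player 1 compares 7, -8 and picks T; Player 2 would get 2.
- Z: Player 1 compares 8, -4 and picks T; Player 2 would get -4.
Player 2's induced payoffs are -3, 6, 2, -4, so Player 2 commits to X. Subgame-perfect outcome: (B, X) with payoffs (3, 6).

3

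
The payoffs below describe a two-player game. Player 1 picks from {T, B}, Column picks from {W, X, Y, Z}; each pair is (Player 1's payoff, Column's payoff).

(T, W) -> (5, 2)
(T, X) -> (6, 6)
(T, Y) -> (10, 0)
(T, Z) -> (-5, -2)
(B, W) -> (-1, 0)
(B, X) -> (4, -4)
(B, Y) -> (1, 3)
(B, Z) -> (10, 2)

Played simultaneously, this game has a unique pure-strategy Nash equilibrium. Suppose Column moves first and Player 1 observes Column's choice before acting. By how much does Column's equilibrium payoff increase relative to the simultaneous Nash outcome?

Work backward from Player 1's decision.
- W: Player 1 compares 5, -1 and picks T; Column would get 2.
- X: Player 1 compares 6, 4 and picks T; Column would get 6.
- Y: Player 1 compares 10, 1 and picks T; Column would get 0.
- Z: Player 1 compares -5, 10 and picks B; Column would get 2.
Maximizing over 2, 6, 0, 2, Column chooses X. Subgame-perfect outcome: (T, X) with payoffs (6, 6).
For the simultaneous game, intersect best replies.
Player 1's best replies: W→T; X→T; Y→T; Z→B.
Column's best replies: T→X; B→Y.
The unique mutual best reply is (T, X), giving (6, 6).
Column's commitment gain: 6 − 6 = 0.

0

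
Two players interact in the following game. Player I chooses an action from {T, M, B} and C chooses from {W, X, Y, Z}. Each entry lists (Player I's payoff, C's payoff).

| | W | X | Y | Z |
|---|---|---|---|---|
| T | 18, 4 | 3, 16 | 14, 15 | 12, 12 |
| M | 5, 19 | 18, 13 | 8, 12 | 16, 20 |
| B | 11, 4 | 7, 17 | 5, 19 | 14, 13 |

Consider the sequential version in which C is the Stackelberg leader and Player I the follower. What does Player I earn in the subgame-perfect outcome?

Player I best-responds to each possible C move:
- W → Player I plays T (best of 18, 5, 11); C gets 4.
- X → Player I plays M (best of 3, 18, 7); C gets 13.
- Y → Player I plays T (best of 14, 8, 5); C gets 15.
- Z → Player I plays M (best of 12, 16, 14); C gets 20.
Among 4, 13, 15, 20, the best is 20 at Z. Subgame-perfect outcome: (M, Z) with payoffs (16, 20).

16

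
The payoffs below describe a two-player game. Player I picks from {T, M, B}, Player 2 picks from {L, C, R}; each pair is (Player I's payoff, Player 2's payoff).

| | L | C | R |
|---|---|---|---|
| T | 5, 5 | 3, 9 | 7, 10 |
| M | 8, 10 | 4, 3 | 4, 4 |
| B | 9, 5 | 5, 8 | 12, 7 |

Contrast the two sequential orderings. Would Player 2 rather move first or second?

second

If Player I leads: Player 2's best replies are T→R, M→L, B→C; Player I's induced payoffs 7, 8, 5; outcome (M, L), payoffs (8, 10).
If Player 2 leads: Player I's best replies are L→B, C→B, R→B; Player 2's induced payoffs 5, 8, 7; outcome (B, C), payoffs (5, 8).
Player 2 gets 8 moving first and 10 moving second, so Player 2 prefers to move second.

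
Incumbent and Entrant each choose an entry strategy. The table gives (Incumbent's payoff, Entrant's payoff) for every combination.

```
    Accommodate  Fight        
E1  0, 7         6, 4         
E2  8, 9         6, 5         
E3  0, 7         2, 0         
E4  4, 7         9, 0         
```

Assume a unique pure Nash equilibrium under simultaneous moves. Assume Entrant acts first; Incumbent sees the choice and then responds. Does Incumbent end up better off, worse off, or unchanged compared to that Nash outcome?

unchanged

Incumbent best-responds to each possible Entrant move:
- Accommodate: Incumbent compares 0, 8, 0, 4 and picks E2; Entrant would get 9.
- Fight: Incumbent compares 6, 6, 2, 9 and picks E4; Entrant would get 0.
Maximizing over 9, 0, Entrant chooses Accommodate. Subgame-perfect outcome: (E2, Accommodate) with payoffs (8, 9).
Under simultaneous play:
Incumbent's best replies: Accommodate→E2; Fight→E4.
Entrant's best replies: E1→Accommodate; E2→Accommodate; E3→Accommodate; E4→Accommodate.
The unique mutual best reply is (E2, Accommodate), giving (8, 9).
Incumbent earns 8 sequentially versus 8 at the Nash outcome: unchanged.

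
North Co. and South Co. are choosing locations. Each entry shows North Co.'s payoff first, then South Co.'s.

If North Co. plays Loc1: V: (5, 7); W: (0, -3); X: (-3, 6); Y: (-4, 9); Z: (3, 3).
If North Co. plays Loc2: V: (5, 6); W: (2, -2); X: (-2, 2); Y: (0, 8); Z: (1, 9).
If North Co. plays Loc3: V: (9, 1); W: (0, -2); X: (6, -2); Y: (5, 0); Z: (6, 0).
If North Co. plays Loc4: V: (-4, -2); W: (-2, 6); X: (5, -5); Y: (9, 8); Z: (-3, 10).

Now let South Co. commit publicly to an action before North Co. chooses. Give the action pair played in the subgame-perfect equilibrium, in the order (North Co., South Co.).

(Loc4, Y)

North Co. best-responds to each possible South Co. move:
- V: BR = Loc3, leader payoff 1.
- W: BR = Loc2, leader payoff -2.
- X: BR = Loc3, leader payoff -2.
- Y: BR = Loc4, leader payoff 8.
- Z: BR = Loc3, leader payoff 0.
South Co.'s induced payoffs are 1, -2, -2, 8, 0, so South Co. commits to Y. Subgame-perfect outcome: (Loc4, Y) with payoffs (9, 8).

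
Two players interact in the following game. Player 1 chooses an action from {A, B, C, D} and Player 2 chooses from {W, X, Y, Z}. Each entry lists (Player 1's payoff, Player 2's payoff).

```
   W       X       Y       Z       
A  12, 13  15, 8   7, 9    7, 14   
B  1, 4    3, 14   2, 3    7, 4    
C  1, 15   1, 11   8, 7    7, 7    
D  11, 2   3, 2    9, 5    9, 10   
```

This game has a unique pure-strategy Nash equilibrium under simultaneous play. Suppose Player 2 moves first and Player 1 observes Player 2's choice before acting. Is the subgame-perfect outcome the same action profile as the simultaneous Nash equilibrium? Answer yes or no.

no

Work backward from Player 1's decision.
- W → Player 1 plays A (best of 12, 1, 1, 11); Player 2 gets 13.
- X → Player 1 plays A (best of 15, 3, 1, 3); Player 2 gets 8.
- Y → Player 1 plays D (best of 7, 2, 8, 9); Player 2 gets 5.
- Z → Player 1 plays D (best of 7, 7, 7, 9); Player 2 gets 10.
Among 13, 8, 5, 10, the best is 13 at W. Subgame-perfect outcome: (A, W) with payoffs (12, 13).
Now find the simultaneous Nash equilibrium.
Player 1's best replies: W→A; X→A; Y→D; Z→D.
Player 2's best replies: A→Z; B→X; C→W; D→Z.
Only (D, Z) has each player best-responding; Nash payoffs (9, 10).
Sequential outcome (A, W) differs from the Nash profile (D, Z).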